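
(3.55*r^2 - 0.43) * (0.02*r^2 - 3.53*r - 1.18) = 0.071*r^4 - 12.5315*r^3 - 4.1976*r^2 + 1.5179*r + 0.5074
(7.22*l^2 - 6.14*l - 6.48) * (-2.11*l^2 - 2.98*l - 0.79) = -15.2342*l^4 - 8.5602*l^3 + 26.2662*l^2 + 24.161*l + 5.1192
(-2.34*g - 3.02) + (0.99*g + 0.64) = -1.35*g - 2.38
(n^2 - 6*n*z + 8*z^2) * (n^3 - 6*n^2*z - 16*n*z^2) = n^5 - 12*n^4*z + 28*n^3*z^2 + 48*n^2*z^3 - 128*n*z^4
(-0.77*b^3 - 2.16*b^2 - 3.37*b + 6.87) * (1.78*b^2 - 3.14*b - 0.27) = -1.3706*b^5 - 1.427*b^4 + 0.991700000000001*b^3 + 23.3936*b^2 - 20.6619*b - 1.8549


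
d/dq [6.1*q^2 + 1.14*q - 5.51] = 12.2*q + 1.14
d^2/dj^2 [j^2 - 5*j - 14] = 2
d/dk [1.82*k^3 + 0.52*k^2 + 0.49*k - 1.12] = 5.46*k^2 + 1.04*k + 0.49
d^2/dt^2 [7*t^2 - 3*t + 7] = 14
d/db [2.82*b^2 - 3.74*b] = 5.64*b - 3.74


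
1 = 1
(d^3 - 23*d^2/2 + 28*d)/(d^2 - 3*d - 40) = d*(2*d - 7)/(2*(d + 5))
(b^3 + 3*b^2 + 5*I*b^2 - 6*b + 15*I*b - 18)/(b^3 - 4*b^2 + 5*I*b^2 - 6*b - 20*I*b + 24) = (b + 3)/(b - 4)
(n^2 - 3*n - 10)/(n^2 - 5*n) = (n + 2)/n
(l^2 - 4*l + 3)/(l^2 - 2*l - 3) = (l - 1)/(l + 1)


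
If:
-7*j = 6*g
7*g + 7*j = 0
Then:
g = 0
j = 0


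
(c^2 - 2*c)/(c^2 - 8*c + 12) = c/(c - 6)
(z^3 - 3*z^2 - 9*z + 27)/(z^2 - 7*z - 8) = (-z^3 + 3*z^2 + 9*z - 27)/(-z^2 + 7*z + 8)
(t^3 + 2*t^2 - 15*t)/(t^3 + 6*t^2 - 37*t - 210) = t*(t - 3)/(t^2 + t - 42)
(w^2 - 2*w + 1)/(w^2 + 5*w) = (w^2 - 2*w + 1)/(w*(w + 5))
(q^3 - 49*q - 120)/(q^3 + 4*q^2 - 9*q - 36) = (q^2 - 3*q - 40)/(q^2 + q - 12)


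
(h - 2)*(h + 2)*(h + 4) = h^3 + 4*h^2 - 4*h - 16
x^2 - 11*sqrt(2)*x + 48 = (x - 8*sqrt(2))*(x - 3*sqrt(2))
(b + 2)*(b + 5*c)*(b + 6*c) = b^3 + 11*b^2*c + 2*b^2 + 30*b*c^2 + 22*b*c + 60*c^2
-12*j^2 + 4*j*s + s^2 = (-2*j + s)*(6*j + s)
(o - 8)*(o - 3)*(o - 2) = o^3 - 13*o^2 + 46*o - 48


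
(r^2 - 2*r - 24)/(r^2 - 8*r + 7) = (r^2 - 2*r - 24)/(r^2 - 8*r + 7)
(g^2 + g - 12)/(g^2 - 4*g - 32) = (g - 3)/(g - 8)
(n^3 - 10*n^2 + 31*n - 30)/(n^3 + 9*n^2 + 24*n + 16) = (n^3 - 10*n^2 + 31*n - 30)/(n^3 + 9*n^2 + 24*n + 16)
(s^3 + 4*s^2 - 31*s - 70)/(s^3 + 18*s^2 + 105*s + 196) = (s^2 - 3*s - 10)/(s^2 + 11*s + 28)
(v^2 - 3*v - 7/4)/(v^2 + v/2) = (v - 7/2)/v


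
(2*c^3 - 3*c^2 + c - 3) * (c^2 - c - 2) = 2*c^5 - 5*c^4 + 2*c^2 + c + 6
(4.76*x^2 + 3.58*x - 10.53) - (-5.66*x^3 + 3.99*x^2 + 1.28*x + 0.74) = 5.66*x^3 + 0.77*x^2 + 2.3*x - 11.27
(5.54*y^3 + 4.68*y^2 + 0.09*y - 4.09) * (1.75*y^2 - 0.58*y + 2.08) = 9.695*y^5 + 4.9768*y^4 + 8.9663*y^3 + 2.5247*y^2 + 2.5594*y - 8.5072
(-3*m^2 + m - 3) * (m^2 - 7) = -3*m^4 + m^3 + 18*m^2 - 7*m + 21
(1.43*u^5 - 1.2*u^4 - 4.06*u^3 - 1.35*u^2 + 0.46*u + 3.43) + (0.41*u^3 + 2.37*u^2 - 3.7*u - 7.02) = 1.43*u^5 - 1.2*u^4 - 3.65*u^3 + 1.02*u^2 - 3.24*u - 3.59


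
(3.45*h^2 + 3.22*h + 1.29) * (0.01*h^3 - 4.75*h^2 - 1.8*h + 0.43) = 0.0345*h^5 - 16.3553*h^4 - 21.4921*h^3 - 10.44*h^2 - 0.9374*h + 0.5547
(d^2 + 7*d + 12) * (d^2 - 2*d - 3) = d^4 + 5*d^3 - 5*d^2 - 45*d - 36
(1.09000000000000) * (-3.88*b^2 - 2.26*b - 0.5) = -4.2292*b^2 - 2.4634*b - 0.545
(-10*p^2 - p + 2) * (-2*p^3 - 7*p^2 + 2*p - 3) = 20*p^5 + 72*p^4 - 17*p^3 + 14*p^2 + 7*p - 6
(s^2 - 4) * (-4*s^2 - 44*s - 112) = -4*s^4 - 44*s^3 - 96*s^2 + 176*s + 448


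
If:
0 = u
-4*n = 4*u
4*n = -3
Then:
No Solution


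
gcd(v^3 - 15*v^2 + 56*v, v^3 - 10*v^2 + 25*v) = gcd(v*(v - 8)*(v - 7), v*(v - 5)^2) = v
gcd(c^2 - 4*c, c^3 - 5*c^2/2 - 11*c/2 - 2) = c - 4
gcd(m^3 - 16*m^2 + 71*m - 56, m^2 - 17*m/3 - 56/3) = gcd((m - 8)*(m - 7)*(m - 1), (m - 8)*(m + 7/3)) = m - 8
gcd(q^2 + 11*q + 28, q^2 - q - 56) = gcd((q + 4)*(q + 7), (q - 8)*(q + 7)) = q + 7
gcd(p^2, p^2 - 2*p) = p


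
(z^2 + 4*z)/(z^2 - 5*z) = (z + 4)/(z - 5)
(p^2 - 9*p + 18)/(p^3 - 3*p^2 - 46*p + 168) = (p - 3)/(p^2 + 3*p - 28)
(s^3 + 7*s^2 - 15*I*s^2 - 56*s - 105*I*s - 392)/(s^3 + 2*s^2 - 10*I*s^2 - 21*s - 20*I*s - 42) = (s^2 + s*(7 - 8*I) - 56*I)/(s^2 + s*(2 - 3*I) - 6*I)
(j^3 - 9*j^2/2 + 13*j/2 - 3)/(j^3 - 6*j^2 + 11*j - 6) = (j - 3/2)/(j - 3)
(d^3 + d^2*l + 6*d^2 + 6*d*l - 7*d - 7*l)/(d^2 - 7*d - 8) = (-d^3 - d^2*l - 6*d^2 - 6*d*l + 7*d + 7*l)/(-d^2 + 7*d + 8)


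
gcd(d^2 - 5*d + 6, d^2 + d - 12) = d - 3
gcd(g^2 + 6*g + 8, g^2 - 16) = g + 4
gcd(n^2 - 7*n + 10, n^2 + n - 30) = n - 5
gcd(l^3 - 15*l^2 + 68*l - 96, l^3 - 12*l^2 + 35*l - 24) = l^2 - 11*l + 24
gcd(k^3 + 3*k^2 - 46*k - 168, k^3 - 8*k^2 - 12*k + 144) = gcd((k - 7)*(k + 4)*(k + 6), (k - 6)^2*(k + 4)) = k + 4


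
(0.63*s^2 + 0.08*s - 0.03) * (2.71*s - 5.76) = 1.7073*s^3 - 3.412*s^2 - 0.5421*s + 0.1728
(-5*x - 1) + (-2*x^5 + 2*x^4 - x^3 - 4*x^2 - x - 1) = -2*x^5 + 2*x^4 - x^3 - 4*x^2 - 6*x - 2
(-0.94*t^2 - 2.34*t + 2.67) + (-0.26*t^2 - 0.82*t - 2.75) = -1.2*t^2 - 3.16*t - 0.0800000000000001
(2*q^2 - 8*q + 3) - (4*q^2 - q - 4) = -2*q^2 - 7*q + 7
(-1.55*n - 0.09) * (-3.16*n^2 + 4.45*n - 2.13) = 4.898*n^3 - 6.6131*n^2 + 2.901*n + 0.1917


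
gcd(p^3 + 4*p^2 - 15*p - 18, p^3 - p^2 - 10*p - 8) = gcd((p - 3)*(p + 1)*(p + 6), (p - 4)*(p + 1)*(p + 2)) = p + 1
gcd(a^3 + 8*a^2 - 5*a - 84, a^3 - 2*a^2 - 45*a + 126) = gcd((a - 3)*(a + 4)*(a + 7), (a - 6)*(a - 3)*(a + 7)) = a^2 + 4*a - 21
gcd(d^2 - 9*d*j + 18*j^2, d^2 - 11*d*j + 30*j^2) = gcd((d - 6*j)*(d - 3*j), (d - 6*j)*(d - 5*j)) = d - 6*j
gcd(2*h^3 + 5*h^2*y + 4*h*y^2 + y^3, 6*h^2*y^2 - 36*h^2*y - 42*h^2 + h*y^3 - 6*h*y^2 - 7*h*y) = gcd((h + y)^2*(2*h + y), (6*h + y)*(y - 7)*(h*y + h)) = 1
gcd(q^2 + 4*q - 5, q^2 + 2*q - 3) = q - 1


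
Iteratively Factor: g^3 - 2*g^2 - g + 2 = (g - 1)*(g^2 - g - 2) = (g - 1)*(g + 1)*(g - 2)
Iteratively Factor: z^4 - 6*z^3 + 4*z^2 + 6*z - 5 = (z - 1)*(z^3 - 5*z^2 - z + 5) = (z - 5)*(z - 1)*(z^2 - 1) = (z - 5)*(z - 1)*(z + 1)*(z - 1)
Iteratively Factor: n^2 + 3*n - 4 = (n + 4)*(n - 1)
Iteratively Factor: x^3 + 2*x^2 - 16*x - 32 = (x + 2)*(x^2 - 16) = (x + 2)*(x + 4)*(x - 4)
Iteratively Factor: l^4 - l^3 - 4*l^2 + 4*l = (l - 1)*(l^3 - 4*l) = (l - 2)*(l - 1)*(l^2 + 2*l) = l*(l - 2)*(l - 1)*(l + 2)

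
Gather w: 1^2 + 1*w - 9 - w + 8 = 0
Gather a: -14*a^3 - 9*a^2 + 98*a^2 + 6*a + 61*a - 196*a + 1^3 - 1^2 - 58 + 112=-14*a^3 + 89*a^2 - 129*a + 54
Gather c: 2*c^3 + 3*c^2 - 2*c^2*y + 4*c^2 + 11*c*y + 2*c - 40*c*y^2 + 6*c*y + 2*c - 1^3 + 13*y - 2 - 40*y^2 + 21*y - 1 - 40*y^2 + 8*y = 2*c^3 + c^2*(7 - 2*y) + c*(-40*y^2 + 17*y + 4) - 80*y^2 + 42*y - 4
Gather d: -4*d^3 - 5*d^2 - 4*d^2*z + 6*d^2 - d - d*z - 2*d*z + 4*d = -4*d^3 + d^2*(1 - 4*z) + d*(3 - 3*z)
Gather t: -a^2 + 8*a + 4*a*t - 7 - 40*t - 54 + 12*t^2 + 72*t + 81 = -a^2 + 8*a + 12*t^2 + t*(4*a + 32) + 20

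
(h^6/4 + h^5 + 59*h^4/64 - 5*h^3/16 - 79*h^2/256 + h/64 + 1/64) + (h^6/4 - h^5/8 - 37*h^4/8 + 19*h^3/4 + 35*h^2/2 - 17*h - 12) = h^6/2 + 7*h^5/8 - 237*h^4/64 + 71*h^3/16 + 4401*h^2/256 - 1087*h/64 - 767/64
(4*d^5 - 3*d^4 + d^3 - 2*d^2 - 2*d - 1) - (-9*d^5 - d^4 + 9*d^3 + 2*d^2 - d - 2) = 13*d^5 - 2*d^4 - 8*d^3 - 4*d^2 - d + 1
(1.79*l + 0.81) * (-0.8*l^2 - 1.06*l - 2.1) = -1.432*l^3 - 2.5454*l^2 - 4.6176*l - 1.701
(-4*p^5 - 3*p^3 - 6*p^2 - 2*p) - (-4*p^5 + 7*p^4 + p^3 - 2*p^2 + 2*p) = -7*p^4 - 4*p^3 - 4*p^2 - 4*p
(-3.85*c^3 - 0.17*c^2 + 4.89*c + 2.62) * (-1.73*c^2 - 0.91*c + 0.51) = 6.6605*c^5 + 3.7976*c^4 - 10.2685*c^3 - 9.0692*c^2 + 0.1097*c + 1.3362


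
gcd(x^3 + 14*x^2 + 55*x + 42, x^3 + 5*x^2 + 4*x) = x + 1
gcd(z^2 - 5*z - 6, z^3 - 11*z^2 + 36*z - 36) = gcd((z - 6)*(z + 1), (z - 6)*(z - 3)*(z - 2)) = z - 6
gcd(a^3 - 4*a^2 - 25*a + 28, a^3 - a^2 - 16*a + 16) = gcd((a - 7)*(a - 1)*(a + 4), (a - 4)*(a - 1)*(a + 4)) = a^2 + 3*a - 4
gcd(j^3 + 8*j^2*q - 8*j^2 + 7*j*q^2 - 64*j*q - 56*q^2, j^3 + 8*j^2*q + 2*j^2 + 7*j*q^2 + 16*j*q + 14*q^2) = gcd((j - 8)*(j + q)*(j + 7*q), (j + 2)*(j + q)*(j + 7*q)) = j^2 + 8*j*q + 7*q^2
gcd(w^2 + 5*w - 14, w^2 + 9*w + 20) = 1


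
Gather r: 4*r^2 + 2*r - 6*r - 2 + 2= 4*r^2 - 4*r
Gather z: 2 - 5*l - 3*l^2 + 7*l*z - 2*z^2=-3*l^2 + 7*l*z - 5*l - 2*z^2 + 2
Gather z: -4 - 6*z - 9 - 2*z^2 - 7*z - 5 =-2*z^2 - 13*z - 18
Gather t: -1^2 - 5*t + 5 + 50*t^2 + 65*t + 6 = 50*t^2 + 60*t + 10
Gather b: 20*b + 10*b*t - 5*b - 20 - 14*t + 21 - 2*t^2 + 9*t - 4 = b*(10*t + 15) - 2*t^2 - 5*t - 3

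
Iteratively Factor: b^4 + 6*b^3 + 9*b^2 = (b)*(b^3 + 6*b^2 + 9*b) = b*(b + 3)*(b^2 + 3*b) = b^2*(b + 3)*(b + 3)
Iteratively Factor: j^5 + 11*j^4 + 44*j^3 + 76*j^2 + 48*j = (j + 4)*(j^4 + 7*j^3 + 16*j^2 + 12*j) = j*(j + 4)*(j^3 + 7*j^2 + 16*j + 12) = j*(j + 2)*(j + 4)*(j^2 + 5*j + 6) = j*(j + 2)^2*(j + 4)*(j + 3)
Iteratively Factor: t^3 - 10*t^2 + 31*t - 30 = (t - 5)*(t^2 - 5*t + 6) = (t - 5)*(t - 3)*(t - 2)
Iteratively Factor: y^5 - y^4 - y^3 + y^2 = (y + 1)*(y^4 - 2*y^3 + y^2) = (y - 1)*(y + 1)*(y^3 - y^2) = (y - 1)^2*(y + 1)*(y^2) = y*(y - 1)^2*(y + 1)*(y)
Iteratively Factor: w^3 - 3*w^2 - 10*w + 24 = (w - 2)*(w^2 - w - 12) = (w - 2)*(w + 3)*(w - 4)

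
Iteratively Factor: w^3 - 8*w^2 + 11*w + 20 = (w - 4)*(w^2 - 4*w - 5) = (w - 5)*(w - 4)*(w + 1)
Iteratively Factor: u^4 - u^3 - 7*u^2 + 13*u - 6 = (u - 1)*(u^3 - 7*u + 6) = (u - 2)*(u - 1)*(u^2 + 2*u - 3) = (u - 2)*(u - 1)*(u + 3)*(u - 1)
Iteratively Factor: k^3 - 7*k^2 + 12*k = (k - 4)*(k^2 - 3*k) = (k - 4)*(k - 3)*(k)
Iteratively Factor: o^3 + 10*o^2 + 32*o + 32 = (o + 4)*(o^2 + 6*o + 8) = (o + 4)^2*(o + 2)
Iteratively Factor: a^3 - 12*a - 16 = (a + 2)*(a^2 - 2*a - 8) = (a - 4)*(a + 2)*(a + 2)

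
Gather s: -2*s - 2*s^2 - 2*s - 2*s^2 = -4*s^2 - 4*s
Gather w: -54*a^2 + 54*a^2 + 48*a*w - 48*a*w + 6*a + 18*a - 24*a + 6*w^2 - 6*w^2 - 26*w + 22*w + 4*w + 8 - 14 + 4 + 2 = 0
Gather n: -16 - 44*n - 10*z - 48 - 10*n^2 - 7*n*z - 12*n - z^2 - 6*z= -10*n^2 + n*(-7*z - 56) - z^2 - 16*z - 64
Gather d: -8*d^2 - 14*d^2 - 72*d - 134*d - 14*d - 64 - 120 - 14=-22*d^2 - 220*d - 198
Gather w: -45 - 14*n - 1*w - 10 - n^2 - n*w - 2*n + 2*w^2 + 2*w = -n^2 - 16*n + 2*w^2 + w*(1 - n) - 55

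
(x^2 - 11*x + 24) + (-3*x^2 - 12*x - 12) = -2*x^2 - 23*x + 12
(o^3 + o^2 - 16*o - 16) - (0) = o^3 + o^2 - 16*o - 16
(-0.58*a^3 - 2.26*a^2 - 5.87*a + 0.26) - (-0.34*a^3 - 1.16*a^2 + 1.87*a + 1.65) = -0.24*a^3 - 1.1*a^2 - 7.74*a - 1.39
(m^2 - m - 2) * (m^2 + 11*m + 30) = m^4 + 10*m^3 + 17*m^2 - 52*m - 60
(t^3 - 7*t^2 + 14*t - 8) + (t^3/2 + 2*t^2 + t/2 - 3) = 3*t^3/2 - 5*t^2 + 29*t/2 - 11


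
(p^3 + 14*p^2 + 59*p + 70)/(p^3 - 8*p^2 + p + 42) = (p^2 + 12*p + 35)/(p^2 - 10*p + 21)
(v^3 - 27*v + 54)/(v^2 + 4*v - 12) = (v^2 - 6*v + 9)/(v - 2)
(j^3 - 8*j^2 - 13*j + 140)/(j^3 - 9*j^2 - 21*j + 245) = (j^2 - j - 20)/(j^2 - 2*j - 35)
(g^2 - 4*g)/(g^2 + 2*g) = (g - 4)/(g + 2)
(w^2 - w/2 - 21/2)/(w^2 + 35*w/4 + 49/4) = 2*(2*w^2 - w - 21)/(4*w^2 + 35*w + 49)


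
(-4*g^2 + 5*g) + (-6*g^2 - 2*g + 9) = -10*g^2 + 3*g + 9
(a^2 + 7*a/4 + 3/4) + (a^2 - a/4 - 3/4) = 2*a^2 + 3*a/2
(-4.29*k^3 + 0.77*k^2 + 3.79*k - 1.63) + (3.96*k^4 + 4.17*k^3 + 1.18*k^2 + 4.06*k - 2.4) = 3.96*k^4 - 0.12*k^3 + 1.95*k^2 + 7.85*k - 4.03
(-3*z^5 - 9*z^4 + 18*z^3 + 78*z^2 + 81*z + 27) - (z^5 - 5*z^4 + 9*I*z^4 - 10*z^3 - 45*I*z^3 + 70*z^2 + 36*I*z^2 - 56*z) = -4*z^5 - 4*z^4 - 9*I*z^4 + 28*z^3 + 45*I*z^3 + 8*z^2 - 36*I*z^2 + 137*z + 27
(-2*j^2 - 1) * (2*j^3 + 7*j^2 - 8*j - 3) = -4*j^5 - 14*j^4 + 14*j^3 - j^2 + 8*j + 3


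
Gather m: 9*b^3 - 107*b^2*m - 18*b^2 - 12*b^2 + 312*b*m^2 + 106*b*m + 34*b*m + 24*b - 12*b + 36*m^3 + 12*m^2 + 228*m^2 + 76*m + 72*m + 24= 9*b^3 - 30*b^2 + 12*b + 36*m^3 + m^2*(312*b + 240) + m*(-107*b^2 + 140*b + 148) + 24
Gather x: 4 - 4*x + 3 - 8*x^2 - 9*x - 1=-8*x^2 - 13*x + 6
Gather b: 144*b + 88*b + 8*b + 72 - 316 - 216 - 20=240*b - 480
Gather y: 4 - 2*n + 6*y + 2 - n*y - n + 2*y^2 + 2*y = -3*n + 2*y^2 + y*(8 - n) + 6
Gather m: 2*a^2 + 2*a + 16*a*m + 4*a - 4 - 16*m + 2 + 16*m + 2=2*a^2 + 16*a*m + 6*a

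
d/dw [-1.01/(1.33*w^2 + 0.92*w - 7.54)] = (2.6866*w + 0.9292)/(1.33*w^2 + 0.92*w - 7.54)^2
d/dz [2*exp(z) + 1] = 2*exp(z)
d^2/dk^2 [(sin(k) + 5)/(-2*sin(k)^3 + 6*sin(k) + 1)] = (56*sin(k)^7 + 180*sin(k)^6 - 240*sin(k)^5 - 746*sin(k)^4 + 150*sin(k)^3 + 570*sin(k)^2 + 72*sin(k)*cos(k)^6 + 17*sin(k) + 360*cos(k)^6 - 12)/(-2*sin(k)^3 + 6*sin(k) + 1)^3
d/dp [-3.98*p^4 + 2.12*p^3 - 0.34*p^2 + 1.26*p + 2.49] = -15.92*p^3 + 6.36*p^2 - 0.68*p + 1.26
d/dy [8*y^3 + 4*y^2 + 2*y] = 24*y^2 + 8*y + 2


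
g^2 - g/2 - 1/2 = (g - 1)*(g + 1/2)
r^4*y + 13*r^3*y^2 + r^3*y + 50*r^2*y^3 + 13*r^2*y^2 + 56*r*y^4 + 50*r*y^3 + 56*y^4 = (r + 2*y)*(r + 4*y)*(r + 7*y)*(r*y + y)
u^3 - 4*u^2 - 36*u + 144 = (u - 6)*(u - 4)*(u + 6)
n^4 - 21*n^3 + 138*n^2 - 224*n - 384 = (n - 8)^2*(n - 6)*(n + 1)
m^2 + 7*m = m*(m + 7)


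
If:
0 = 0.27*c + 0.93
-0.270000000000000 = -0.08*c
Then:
No Solution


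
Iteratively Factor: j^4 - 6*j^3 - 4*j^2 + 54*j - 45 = (j - 3)*(j^3 - 3*j^2 - 13*j + 15) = (j - 3)*(j - 1)*(j^2 - 2*j - 15) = (j - 5)*(j - 3)*(j - 1)*(j + 3)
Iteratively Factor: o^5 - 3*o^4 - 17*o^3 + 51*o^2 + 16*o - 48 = (o - 4)*(o^4 + o^3 - 13*o^2 - o + 12) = (o - 4)*(o - 1)*(o^3 + 2*o^2 - 11*o - 12) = (o - 4)*(o - 1)*(o + 1)*(o^2 + o - 12) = (o - 4)*(o - 1)*(o + 1)*(o + 4)*(o - 3)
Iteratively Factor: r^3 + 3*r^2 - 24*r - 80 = (r - 5)*(r^2 + 8*r + 16) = (r - 5)*(r + 4)*(r + 4)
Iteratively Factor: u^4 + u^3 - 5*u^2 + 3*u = (u)*(u^3 + u^2 - 5*u + 3) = u*(u + 3)*(u^2 - 2*u + 1) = u*(u - 1)*(u + 3)*(u - 1)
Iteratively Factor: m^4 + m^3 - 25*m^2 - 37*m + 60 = (m - 5)*(m^3 + 6*m^2 + 5*m - 12) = (m - 5)*(m + 3)*(m^2 + 3*m - 4) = (m - 5)*(m + 3)*(m + 4)*(m - 1)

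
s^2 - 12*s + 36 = (s - 6)^2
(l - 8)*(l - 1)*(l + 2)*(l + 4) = l^4 - 3*l^3 - 38*l^2 - 24*l + 64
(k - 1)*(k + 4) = k^2 + 3*k - 4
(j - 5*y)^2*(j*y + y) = j^3*y - 10*j^2*y^2 + j^2*y + 25*j*y^3 - 10*j*y^2 + 25*y^3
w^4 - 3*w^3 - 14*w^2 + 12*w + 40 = (w - 5)*(w - 2)*(w + 2)^2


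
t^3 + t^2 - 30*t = t*(t - 5)*(t + 6)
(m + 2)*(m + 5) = m^2 + 7*m + 10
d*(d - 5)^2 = d^3 - 10*d^2 + 25*d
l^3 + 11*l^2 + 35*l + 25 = (l + 1)*(l + 5)^2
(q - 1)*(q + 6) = q^2 + 5*q - 6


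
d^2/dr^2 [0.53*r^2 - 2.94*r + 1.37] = 1.06000000000000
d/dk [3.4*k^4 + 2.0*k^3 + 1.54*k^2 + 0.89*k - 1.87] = 13.6*k^3 + 6.0*k^2 + 3.08*k + 0.89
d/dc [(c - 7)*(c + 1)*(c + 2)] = 3*c^2 - 8*c - 19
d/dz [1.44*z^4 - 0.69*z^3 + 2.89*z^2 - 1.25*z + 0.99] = 5.76*z^3 - 2.07*z^2 + 5.78*z - 1.25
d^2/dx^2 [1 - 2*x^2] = -4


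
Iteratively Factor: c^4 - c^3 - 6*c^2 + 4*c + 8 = (c - 2)*(c^3 + c^2 - 4*c - 4) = (c - 2)*(c + 1)*(c^2 - 4) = (c - 2)^2*(c + 1)*(c + 2)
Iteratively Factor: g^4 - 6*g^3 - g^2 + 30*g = (g + 2)*(g^3 - 8*g^2 + 15*g) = (g - 5)*(g + 2)*(g^2 - 3*g) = (g - 5)*(g - 3)*(g + 2)*(g)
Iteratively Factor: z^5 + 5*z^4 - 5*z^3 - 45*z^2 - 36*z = (z - 3)*(z^4 + 8*z^3 + 19*z^2 + 12*z) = (z - 3)*(z + 4)*(z^3 + 4*z^2 + 3*z) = z*(z - 3)*(z + 4)*(z^2 + 4*z + 3) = z*(z - 3)*(z + 3)*(z + 4)*(z + 1)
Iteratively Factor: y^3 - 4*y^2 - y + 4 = (y - 4)*(y^2 - 1) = (y - 4)*(y + 1)*(y - 1)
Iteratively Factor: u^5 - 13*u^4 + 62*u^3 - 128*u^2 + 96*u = (u - 2)*(u^4 - 11*u^3 + 40*u^2 - 48*u) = (u - 3)*(u - 2)*(u^3 - 8*u^2 + 16*u) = (u - 4)*(u - 3)*(u - 2)*(u^2 - 4*u) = u*(u - 4)*(u - 3)*(u - 2)*(u - 4)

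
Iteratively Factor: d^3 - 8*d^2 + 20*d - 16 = (d - 4)*(d^2 - 4*d + 4) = (d - 4)*(d - 2)*(d - 2)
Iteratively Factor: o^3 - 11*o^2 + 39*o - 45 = (o - 3)*(o^2 - 8*o + 15) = (o - 3)^2*(o - 5)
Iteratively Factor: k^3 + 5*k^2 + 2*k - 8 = (k + 2)*(k^2 + 3*k - 4) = (k - 1)*(k + 2)*(k + 4)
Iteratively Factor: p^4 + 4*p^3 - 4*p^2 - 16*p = (p - 2)*(p^3 + 6*p^2 + 8*p) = p*(p - 2)*(p^2 + 6*p + 8) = p*(p - 2)*(p + 2)*(p + 4)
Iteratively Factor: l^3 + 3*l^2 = (l + 3)*(l^2) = l*(l + 3)*(l)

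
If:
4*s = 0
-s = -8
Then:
No Solution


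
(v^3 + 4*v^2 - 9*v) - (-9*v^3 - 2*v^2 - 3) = 10*v^3 + 6*v^2 - 9*v + 3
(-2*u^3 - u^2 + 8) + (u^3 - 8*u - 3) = -u^3 - u^2 - 8*u + 5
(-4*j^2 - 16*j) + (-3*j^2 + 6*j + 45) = -7*j^2 - 10*j + 45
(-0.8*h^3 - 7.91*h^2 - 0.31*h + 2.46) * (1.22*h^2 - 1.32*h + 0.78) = -0.976*h^5 - 8.5942*h^4 + 9.439*h^3 - 2.7594*h^2 - 3.489*h + 1.9188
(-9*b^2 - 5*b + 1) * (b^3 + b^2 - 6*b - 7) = -9*b^5 - 14*b^4 + 50*b^3 + 94*b^2 + 29*b - 7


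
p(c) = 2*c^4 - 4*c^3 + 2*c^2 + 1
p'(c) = 8*c^3 - 12*c^2 + 4*c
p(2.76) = 48.19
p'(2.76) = 87.83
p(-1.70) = 43.14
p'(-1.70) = -80.78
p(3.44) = 141.91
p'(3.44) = 197.42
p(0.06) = 1.01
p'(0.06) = 0.20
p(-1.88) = 59.63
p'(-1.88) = -103.09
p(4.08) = 316.83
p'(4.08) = 359.90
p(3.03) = 76.67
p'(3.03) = 124.49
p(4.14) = 338.98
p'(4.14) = 378.55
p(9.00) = 10369.00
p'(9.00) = 4896.00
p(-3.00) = 289.00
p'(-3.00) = -336.00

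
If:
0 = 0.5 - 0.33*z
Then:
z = 1.52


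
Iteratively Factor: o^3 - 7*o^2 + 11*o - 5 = (o - 1)*(o^2 - 6*o + 5) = (o - 5)*(o - 1)*(o - 1)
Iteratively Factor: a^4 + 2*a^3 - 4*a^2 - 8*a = (a + 2)*(a^3 - 4*a) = a*(a + 2)*(a^2 - 4) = a*(a + 2)^2*(a - 2)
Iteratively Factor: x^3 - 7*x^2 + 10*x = (x - 2)*(x^2 - 5*x) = x*(x - 2)*(x - 5)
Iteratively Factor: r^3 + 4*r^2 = (r)*(r^2 + 4*r) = r^2*(r + 4)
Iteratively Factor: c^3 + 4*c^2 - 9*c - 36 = (c + 4)*(c^2 - 9) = (c + 3)*(c + 4)*(c - 3)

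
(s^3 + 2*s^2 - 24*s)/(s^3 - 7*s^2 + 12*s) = (s + 6)/(s - 3)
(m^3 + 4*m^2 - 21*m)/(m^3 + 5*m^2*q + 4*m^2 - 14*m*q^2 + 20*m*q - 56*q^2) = m*(m^2 + 4*m - 21)/(m^3 + 5*m^2*q + 4*m^2 - 14*m*q^2 + 20*m*q - 56*q^2)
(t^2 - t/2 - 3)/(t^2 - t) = (t^2 - t/2 - 3)/(t*(t - 1))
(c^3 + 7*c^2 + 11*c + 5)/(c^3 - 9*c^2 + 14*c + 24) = (c^2 + 6*c + 5)/(c^2 - 10*c + 24)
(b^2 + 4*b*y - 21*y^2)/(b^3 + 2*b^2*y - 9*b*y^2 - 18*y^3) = (b + 7*y)/(b^2 + 5*b*y + 6*y^2)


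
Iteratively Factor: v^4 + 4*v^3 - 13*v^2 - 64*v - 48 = (v + 3)*(v^3 + v^2 - 16*v - 16) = (v - 4)*(v + 3)*(v^2 + 5*v + 4) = (v - 4)*(v + 1)*(v + 3)*(v + 4)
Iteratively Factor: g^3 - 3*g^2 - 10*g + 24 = (g - 4)*(g^2 + g - 6) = (g - 4)*(g + 3)*(g - 2)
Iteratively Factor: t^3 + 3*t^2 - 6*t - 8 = (t + 1)*(t^2 + 2*t - 8) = (t - 2)*(t + 1)*(t + 4)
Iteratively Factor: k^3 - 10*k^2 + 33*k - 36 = (k - 3)*(k^2 - 7*k + 12) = (k - 3)^2*(k - 4)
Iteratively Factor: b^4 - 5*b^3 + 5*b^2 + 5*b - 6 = (b - 2)*(b^3 - 3*b^2 - b + 3) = (b - 2)*(b + 1)*(b^2 - 4*b + 3) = (b - 3)*(b - 2)*(b + 1)*(b - 1)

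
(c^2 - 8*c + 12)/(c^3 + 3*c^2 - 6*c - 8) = (c - 6)/(c^2 + 5*c + 4)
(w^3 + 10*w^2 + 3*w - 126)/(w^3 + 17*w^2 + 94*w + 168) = (w - 3)/(w + 4)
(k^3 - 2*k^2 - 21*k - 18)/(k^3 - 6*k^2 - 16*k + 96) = (k^2 + 4*k + 3)/(k^2 - 16)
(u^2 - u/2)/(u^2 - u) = (u - 1/2)/(u - 1)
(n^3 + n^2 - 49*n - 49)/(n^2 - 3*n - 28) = (n^2 + 8*n + 7)/(n + 4)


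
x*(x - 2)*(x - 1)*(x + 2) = x^4 - x^3 - 4*x^2 + 4*x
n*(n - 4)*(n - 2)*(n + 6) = n^4 - 28*n^2 + 48*n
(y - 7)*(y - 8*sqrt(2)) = y^2 - 8*sqrt(2)*y - 7*y + 56*sqrt(2)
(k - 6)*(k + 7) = k^2 + k - 42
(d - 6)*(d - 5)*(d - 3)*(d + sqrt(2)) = d^4 - 14*d^3 + sqrt(2)*d^3 - 14*sqrt(2)*d^2 + 63*d^2 - 90*d + 63*sqrt(2)*d - 90*sqrt(2)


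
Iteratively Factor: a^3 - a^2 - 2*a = (a)*(a^2 - a - 2) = a*(a - 2)*(a + 1)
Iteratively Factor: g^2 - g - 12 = (g - 4)*(g + 3)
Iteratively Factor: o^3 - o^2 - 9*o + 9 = (o - 1)*(o^2 - 9) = (o - 3)*(o - 1)*(o + 3)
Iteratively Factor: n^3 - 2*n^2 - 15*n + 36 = (n - 3)*(n^2 + n - 12) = (n - 3)^2*(n + 4)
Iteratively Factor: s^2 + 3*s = (s + 3)*(s)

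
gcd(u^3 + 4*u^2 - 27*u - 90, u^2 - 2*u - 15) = u^2 - 2*u - 15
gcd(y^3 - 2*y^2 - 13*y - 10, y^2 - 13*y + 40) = y - 5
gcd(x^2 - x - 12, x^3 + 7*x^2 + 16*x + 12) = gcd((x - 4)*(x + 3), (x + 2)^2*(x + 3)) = x + 3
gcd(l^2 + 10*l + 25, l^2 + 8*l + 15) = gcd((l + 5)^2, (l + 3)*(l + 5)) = l + 5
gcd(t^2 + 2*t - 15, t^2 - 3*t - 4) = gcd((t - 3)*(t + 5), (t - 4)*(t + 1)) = 1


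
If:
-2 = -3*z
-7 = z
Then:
No Solution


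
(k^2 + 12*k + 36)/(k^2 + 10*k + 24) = (k + 6)/(k + 4)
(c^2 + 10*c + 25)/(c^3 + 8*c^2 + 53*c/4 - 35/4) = 4*(c + 5)/(4*c^2 + 12*c - 7)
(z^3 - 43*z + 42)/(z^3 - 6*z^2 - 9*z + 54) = (z^2 + 6*z - 7)/(z^2 - 9)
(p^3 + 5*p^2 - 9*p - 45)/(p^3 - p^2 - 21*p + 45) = (p + 3)/(p - 3)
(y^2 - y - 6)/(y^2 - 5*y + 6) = (y + 2)/(y - 2)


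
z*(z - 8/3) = z^2 - 8*z/3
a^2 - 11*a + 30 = (a - 6)*(a - 5)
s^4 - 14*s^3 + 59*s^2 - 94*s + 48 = (s - 8)*(s - 3)*(s - 2)*(s - 1)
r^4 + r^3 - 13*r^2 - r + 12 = (r - 3)*(r - 1)*(r + 1)*(r + 4)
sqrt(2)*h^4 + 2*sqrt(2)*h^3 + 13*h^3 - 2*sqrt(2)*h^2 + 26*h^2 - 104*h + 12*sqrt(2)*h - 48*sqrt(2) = (h - 2)*(h + 4)*(h + 6*sqrt(2))*(sqrt(2)*h + 1)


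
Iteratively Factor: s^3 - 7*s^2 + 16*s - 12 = (s - 3)*(s^2 - 4*s + 4) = (s - 3)*(s - 2)*(s - 2)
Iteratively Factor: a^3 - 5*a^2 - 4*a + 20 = (a - 2)*(a^2 - 3*a - 10) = (a - 5)*(a - 2)*(a + 2)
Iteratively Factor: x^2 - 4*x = (x - 4)*(x)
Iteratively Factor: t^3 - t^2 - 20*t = (t - 5)*(t^2 + 4*t) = t*(t - 5)*(t + 4)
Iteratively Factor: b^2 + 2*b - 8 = (b + 4)*(b - 2)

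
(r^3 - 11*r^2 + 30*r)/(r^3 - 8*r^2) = (r^2 - 11*r + 30)/(r*(r - 8))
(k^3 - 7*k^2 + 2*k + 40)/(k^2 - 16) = (k^2 - 3*k - 10)/(k + 4)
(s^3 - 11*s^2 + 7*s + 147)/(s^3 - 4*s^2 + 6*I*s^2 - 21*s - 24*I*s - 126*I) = (s - 7)/(s + 6*I)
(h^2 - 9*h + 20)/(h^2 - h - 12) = (h - 5)/(h + 3)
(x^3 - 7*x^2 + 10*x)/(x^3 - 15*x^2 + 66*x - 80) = x/(x - 8)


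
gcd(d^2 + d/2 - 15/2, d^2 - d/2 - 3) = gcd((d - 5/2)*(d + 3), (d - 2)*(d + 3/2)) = 1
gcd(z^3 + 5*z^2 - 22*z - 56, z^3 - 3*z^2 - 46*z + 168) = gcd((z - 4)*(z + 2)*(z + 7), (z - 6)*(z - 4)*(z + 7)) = z^2 + 3*z - 28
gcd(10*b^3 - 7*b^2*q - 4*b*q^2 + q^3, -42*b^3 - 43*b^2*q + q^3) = 1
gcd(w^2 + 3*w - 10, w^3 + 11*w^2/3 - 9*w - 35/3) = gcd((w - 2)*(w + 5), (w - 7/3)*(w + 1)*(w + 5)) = w + 5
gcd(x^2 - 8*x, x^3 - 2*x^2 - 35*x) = x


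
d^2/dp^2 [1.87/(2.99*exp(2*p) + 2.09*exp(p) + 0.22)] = (1.87*(5.98*exp(p) + 2.09)*(11.96*exp(p) + 4.18)*exp(p) - (22.3652*exp(p) + 3.9083)*(2.99*exp(2*p) + 2.09*exp(p) + 0.22))*exp(p)/(2.99*exp(2*p) + 2.09*exp(p) + 0.22)^3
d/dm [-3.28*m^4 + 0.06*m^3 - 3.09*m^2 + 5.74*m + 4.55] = -13.12*m^3 + 0.18*m^2 - 6.18*m + 5.74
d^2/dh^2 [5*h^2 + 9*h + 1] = 10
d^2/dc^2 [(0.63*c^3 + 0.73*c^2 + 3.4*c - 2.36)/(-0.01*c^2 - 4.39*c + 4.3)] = (-1.0842021724855e-19*c^5 + 5.55111512312578e-17*c^4 - 24.273612*c^3 + 71.168136*c^2 - 70.147776*c - 64.191728)/(1.0e-6*c^6 + 0.001317*c^5 + 0.576873*c^4 + 83.471899*c^3 - 248.05539*c^2 + 243.5133*c - 79.507)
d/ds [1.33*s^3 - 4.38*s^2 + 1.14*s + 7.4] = 3.99*s^2 - 8.76*s + 1.14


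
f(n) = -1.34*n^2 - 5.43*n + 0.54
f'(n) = -2.68*n - 5.43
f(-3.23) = 4.10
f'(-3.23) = 3.23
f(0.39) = -1.78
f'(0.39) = -6.48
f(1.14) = -7.39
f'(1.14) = -8.49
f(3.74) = -38.51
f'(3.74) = -15.45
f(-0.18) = 1.47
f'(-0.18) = -4.95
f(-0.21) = 1.62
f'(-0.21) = -4.87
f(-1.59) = 5.79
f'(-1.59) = -1.17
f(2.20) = -17.89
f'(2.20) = -11.33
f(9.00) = -156.87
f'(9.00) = -29.55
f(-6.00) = -15.12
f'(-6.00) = 10.65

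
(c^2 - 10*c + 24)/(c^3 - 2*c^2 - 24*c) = (c - 4)/(c*(c + 4))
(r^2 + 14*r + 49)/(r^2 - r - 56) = (r + 7)/(r - 8)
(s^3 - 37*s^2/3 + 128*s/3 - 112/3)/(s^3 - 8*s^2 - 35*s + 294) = (s^2 - 16*s/3 + 16/3)/(s^2 - s - 42)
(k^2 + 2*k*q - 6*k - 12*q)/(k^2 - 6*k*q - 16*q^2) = (6 - k)/(-k + 8*q)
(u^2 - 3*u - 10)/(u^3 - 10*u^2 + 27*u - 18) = (u^2 - 3*u - 10)/(u^3 - 10*u^2 + 27*u - 18)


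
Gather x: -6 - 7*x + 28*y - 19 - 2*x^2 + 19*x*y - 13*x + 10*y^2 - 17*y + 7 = -2*x^2 + x*(19*y - 20) + 10*y^2 + 11*y - 18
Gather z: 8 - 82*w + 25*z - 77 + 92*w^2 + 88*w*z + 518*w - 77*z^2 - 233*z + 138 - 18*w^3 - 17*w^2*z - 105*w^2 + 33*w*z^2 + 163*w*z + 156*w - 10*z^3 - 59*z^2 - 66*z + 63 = -18*w^3 - 13*w^2 + 592*w - 10*z^3 + z^2*(33*w - 136) + z*(-17*w^2 + 251*w - 274) + 132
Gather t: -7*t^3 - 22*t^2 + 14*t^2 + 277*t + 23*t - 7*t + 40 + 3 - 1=-7*t^3 - 8*t^2 + 293*t + 42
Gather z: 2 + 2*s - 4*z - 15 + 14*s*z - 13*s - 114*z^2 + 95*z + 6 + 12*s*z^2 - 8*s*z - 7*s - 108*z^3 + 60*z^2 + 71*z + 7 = -18*s - 108*z^3 + z^2*(12*s - 54) + z*(6*s + 162)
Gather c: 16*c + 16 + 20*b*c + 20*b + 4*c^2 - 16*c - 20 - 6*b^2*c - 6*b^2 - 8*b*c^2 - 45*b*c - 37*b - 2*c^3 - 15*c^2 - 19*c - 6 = -6*b^2 - 17*b - 2*c^3 + c^2*(-8*b - 11) + c*(-6*b^2 - 25*b - 19) - 10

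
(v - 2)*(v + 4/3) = v^2 - 2*v/3 - 8/3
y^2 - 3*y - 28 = (y - 7)*(y + 4)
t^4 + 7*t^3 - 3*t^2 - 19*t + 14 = (t - 1)^2*(t + 2)*(t + 7)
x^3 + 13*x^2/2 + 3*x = x*(x + 1/2)*(x + 6)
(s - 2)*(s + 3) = s^2 + s - 6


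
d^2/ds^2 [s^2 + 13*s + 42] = 2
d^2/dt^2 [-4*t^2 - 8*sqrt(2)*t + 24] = -8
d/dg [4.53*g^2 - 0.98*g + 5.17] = 9.06*g - 0.98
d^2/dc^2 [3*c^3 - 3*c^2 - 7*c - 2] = 18*c - 6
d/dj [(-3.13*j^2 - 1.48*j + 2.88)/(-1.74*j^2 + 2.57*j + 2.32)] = (-10.6193*j^2 - 4.5008*j - 10.8352)/(3.0276*j^4 - 8.9436*j^3 - 1.4687*j^2 + 11.9248*j + 5.3824)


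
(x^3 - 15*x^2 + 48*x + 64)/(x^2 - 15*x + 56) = (x^2 - 7*x - 8)/(x - 7)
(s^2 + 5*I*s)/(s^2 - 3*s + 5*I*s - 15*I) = s/(s - 3)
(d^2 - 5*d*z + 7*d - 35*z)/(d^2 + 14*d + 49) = (d - 5*z)/(d + 7)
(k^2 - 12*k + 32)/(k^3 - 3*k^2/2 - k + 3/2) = 2*(k^2 - 12*k + 32)/(2*k^3 - 3*k^2 - 2*k + 3)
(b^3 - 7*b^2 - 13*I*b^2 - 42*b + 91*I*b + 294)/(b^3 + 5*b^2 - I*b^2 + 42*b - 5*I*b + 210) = (b^2 - b*(7 + 6*I) + 42*I)/(b^2 + b*(5 + 6*I) + 30*I)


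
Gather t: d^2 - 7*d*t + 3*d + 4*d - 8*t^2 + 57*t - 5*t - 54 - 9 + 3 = d^2 + 7*d - 8*t^2 + t*(52 - 7*d) - 60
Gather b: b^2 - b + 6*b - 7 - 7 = b^2 + 5*b - 14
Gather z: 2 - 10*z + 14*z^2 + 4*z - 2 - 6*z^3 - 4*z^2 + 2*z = -6*z^3 + 10*z^2 - 4*z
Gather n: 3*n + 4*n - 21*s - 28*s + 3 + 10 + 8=7*n - 49*s + 21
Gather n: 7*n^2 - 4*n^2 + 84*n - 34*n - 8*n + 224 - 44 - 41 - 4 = 3*n^2 + 42*n + 135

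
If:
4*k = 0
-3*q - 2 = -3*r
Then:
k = 0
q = r - 2/3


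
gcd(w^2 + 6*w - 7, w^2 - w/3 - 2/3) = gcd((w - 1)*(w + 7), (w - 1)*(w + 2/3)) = w - 1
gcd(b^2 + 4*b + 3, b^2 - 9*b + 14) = 1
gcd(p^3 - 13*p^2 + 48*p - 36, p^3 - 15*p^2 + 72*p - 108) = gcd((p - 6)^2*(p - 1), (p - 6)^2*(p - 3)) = p^2 - 12*p + 36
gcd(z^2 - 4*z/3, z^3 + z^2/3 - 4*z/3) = z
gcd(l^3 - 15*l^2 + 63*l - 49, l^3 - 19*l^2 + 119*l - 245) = l^2 - 14*l + 49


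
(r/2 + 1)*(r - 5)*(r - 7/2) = r^3/2 - 13*r^2/4 + r/4 + 35/2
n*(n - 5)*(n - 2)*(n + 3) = n^4 - 4*n^3 - 11*n^2 + 30*n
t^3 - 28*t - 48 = (t - 6)*(t + 2)*(t + 4)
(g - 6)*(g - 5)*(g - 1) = g^3 - 12*g^2 + 41*g - 30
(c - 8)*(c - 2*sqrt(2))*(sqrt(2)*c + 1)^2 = 2*c^4 - 16*c^3 - 2*sqrt(2)*c^3 - 7*c^2 + 16*sqrt(2)*c^2 - 2*sqrt(2)*c + 56*c + 16*sqrt(2)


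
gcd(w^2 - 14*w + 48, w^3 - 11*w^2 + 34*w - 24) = w - 6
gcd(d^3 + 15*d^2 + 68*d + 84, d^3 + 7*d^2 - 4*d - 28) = d^2 + 9*d + 14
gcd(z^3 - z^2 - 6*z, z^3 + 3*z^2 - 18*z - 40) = z + 2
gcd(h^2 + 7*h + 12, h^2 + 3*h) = h + 3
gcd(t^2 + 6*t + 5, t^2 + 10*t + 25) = t + 5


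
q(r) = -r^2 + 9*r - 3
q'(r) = 9 - 2*r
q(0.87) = 4.07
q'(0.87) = 7.26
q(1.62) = 8.96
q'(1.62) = 5.76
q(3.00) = 15.00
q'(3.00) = 3.00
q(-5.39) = -80.56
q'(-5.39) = 19.78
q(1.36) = 7.39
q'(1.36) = 6.28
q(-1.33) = -16.74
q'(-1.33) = 11.66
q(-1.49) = -18.63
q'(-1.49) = 11.98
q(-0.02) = -3.18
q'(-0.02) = 9.04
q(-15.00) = -363.00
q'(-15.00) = 39.00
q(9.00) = -3.00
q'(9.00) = -9.00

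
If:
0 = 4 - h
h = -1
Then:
No Solution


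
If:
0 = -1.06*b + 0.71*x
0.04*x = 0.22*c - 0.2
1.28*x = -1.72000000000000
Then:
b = -0.90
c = 0.66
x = -1.34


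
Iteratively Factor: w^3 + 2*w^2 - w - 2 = (w - 1)*(w^2 + 3*w + 2) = (w - 1)*(w + 1)*(w + 2)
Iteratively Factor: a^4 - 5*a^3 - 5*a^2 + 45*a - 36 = (a + 3)*(a^3 - 8*a^2 + 19*a - 12) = (a - 1)*(a + 3)*(a^2 - 7*a + 12) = (a - 4)*(a - 1)*(a + 3)*(a - 3)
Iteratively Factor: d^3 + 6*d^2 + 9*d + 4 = (d + 1)*(d^2 + 5*d + 4) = (d + 1)^2*(d + 4)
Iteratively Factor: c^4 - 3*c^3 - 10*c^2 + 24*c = (c)*(c^3 - 3*c^2 - 10*c + 24) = c*(c + 3)*(c^2 - 6*c + 8) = c*(c - 2)*(c + 3)*(c - 4)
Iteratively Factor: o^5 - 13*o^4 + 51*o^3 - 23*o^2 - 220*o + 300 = (o - 5)*(o^4 - 8*o^3 + 11*o^2 + 32*o - 60) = (o - 5)*(o - 3)*(o^3 - 5*o^2 - 4*o + 20) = (o - 5)^2*(o - 3)*(o^2 - 4) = (o - 5)^2*(o - 3)*(o + 2)*(o - 2)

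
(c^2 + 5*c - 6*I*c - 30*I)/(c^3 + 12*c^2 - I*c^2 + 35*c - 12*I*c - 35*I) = (c - 6*I)/(c^2 + c*(7 - I) - 7*I)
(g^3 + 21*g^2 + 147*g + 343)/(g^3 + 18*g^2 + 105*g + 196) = (g + 7)/(g + 4)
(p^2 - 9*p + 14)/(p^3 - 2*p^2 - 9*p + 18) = (p - 7)/(p^2 - 9)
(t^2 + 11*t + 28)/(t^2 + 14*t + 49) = (t + 4)/(t + 7)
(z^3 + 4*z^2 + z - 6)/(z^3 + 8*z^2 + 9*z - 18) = (z + 2)/(z + 6)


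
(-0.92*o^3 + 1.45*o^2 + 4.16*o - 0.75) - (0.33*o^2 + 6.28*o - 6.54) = -0.92*o^3 + 1.12*o^2 - 2.12*o + 5.79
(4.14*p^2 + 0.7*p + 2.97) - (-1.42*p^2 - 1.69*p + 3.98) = 5.56*p^2 + 2.39*p - 1.01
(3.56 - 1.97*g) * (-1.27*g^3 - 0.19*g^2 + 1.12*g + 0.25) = 2.5019*g^4 - 4.1469*g^3 - 2.8828*g^2 + 3.4947*g + 0.89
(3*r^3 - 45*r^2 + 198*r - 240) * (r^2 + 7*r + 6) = 3*r^5 - 24*r^4 - 99*r^3 + 876*r^2 - 492*r - 1440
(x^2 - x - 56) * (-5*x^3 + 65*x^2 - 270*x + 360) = -5*x^5 + 70*x^4 - 55*x^3 - 3010*x^2 + 14760*x - 20160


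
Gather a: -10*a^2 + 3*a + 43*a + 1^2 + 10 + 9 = -10*a^2 + 46*a + 20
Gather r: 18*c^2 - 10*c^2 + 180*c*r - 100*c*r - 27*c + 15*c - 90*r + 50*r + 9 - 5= 8*c^2 - 12*c + r*(80*c - 40) + 4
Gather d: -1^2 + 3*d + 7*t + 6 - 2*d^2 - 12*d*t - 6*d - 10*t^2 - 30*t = -2*d^2 + d*(-12*t - 3) - 10*t^2 - 23*t + 5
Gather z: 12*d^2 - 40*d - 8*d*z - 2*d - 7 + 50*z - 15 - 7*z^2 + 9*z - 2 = 12*d^2 - 42*d - 7*z^2 + z*(59 - 8*d) - 24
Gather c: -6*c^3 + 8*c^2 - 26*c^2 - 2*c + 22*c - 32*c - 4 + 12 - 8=-6*c^3 - 18*c^2 - 12*c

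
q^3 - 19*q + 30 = (q - 3)*(q - 2)*(q + 5)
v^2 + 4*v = v*(v + 4)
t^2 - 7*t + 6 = (t - 6)*(t - 1)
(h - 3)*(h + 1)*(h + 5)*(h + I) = h^4 + 3*h^3 + I*h^3 - 13*h^2 + 3*I*h^2 - 15*h - 13*I*h - 15*I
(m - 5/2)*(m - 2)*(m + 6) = m^3 + 3*m^2/2 - 22*m + 30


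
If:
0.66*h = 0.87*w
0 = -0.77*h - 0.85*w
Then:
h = 0.00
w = 0.00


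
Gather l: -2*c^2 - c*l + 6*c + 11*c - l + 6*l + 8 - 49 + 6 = -2*c^2 + 17*c + l*(5 - c) - 35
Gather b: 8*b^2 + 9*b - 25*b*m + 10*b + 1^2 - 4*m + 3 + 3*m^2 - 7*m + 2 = 8*b^2 + b*(19 - 25*m) + 3*m^2 - 11*m + 6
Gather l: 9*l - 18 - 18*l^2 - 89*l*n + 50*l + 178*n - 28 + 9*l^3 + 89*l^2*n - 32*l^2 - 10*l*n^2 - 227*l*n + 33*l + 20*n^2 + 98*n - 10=9*l^3 + l^2*(89*n - 50) + l*(-10*n^2 - 316*n + 92) + 20*n^2 + 276*n - 56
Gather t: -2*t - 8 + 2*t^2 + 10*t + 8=2*t^2 + 8*t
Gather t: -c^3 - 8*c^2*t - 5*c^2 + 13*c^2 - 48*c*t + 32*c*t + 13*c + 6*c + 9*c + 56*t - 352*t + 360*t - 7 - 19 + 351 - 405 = -c^3 + 8*c^2 + 28*c + t*(-8*c^2 - 16*c + 64) - 80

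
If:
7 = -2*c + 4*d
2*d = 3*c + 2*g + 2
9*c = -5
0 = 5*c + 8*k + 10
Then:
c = -5/9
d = 53/36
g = 47/36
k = -65/72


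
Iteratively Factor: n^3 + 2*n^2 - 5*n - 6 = (n + 3)*(n^2 - n - 2) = (n - 2)*(n + 3)*(n + 1)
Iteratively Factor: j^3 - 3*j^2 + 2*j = (j - 2)*(j^2 - j) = j*(j - 2)*(j - 1)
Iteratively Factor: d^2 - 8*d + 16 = (d - 4)*(d - 4)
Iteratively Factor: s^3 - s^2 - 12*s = (s)*(s^2 - s - 12) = s*(s - 4)*(s + 3)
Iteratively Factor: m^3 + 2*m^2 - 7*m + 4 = (m - 1)*(m^2 + 3*m - 4) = (m - 1)*(m + 4)*(m - 1)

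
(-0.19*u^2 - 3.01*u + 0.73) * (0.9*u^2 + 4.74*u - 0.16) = -0.171*u^4 - 3.6096*u^3 - 13.58*u^2 + 3.9418*u - 0.1168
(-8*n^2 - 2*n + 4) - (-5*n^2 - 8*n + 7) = -3*n^2 + 6*n - 3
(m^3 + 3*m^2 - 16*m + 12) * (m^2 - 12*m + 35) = m^5 - 9*m^4 - 17*m^3 + 309*m^2 - 704*m + 420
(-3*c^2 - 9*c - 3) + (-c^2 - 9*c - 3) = -4*c^2 - 18*c - 6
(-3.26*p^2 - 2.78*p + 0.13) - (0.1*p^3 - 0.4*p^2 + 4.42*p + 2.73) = -0.1*p^3 - 2.86*p^2 - 7.2*p - 2.6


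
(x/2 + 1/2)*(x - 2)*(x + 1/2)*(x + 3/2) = x^4/2 + x^3/2 - 13*x^2/8 - 19*x/8 - 3/4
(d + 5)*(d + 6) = d^2 + 11*d + 30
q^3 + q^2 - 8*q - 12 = (q - 3)*(q + 2)^2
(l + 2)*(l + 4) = l^2 + 6*l + 8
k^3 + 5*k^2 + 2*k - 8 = (k - 1)*(k + 2)*(k + 4)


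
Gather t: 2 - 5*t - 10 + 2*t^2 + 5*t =2*t^2 - 8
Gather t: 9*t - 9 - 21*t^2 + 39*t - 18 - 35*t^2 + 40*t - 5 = -56*t^2 + 88*t - 32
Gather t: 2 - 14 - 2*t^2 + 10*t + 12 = -2*t^2 + 10*t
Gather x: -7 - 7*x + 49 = 42 - 7*x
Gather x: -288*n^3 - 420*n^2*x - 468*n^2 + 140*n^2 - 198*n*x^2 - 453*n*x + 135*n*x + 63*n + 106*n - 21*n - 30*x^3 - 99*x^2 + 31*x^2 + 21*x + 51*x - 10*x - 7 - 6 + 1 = -288*n^3 - 328*n^2 + 148*n - 30*x^3 + x^2*(-198*n - 68) + x*(-420*n^2 - 318*n + 62) - 12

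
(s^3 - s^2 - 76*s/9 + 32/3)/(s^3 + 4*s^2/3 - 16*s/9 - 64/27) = 3*(3*s^2 + s - 24)/(9*s^2 + 24*s + 16)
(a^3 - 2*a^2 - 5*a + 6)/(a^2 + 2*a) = a - 4 + 3/a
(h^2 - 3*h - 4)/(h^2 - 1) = (h - 4)/(h - 1)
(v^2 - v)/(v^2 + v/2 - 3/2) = 2*v/(2*v + 3)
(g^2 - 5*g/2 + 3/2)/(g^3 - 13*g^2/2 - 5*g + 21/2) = (2*g - 3)/(2*g^2 - 11*g - 21)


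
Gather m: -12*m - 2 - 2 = -12*m - 4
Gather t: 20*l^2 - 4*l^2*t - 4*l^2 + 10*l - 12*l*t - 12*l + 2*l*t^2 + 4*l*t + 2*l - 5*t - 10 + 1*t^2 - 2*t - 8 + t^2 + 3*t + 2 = 16*l^2 + t^2*(2*l + 2) + t*(-4*l^2 - 8*l - 4) - 16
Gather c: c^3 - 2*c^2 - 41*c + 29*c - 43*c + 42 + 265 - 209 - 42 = c^3 - 2*c^2 - 55*c + 56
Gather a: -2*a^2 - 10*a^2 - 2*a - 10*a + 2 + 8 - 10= -12*a^2 - 12*a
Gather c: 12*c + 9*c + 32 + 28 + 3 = 21*c + 63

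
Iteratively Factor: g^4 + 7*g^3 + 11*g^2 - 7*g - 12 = (g - 1)*(g^3 + 8*g^2 + 19*g + 12) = (g - 1)*(g + 3)*(g^2 + 5*g + 4) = (g - 1)*(g + 1)*(g + 3)*(g + 4)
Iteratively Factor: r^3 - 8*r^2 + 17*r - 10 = (r - 2)*(r^2 - 6*r + 5) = (r - 2)*(r - 1)*(r - 5)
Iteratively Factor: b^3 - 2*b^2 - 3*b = (b + 1)*(b^2 - 3*b) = (b - 3)*(b + 1)*(b)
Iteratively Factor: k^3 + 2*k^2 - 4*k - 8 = (k + 2)*(k^2 - 4) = (k + 2)^2*(k - 2)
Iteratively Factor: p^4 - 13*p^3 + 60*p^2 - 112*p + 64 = (p - 4)*(p^3 - 9*p^2 + 24*p - 16) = (p - 4)^2*(p^2 - 5*p + 4) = (p - 4)^3*(p - 1)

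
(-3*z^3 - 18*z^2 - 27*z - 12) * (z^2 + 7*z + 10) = -3*z^5 - 39*z^4 - 183*z^3 - 381*z^2 - 354*z - 120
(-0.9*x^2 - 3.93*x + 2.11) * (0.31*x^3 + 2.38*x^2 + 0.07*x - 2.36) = -0.279*x^5 - 3.3603*x^4 - 8.7623*x^3 + 6.8707*x^2 + 9.4225*x - 4.9796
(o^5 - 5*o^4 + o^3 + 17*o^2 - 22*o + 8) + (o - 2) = o^5 - 5*o^4 + o^3 + 17*o^2 - 21*o + 6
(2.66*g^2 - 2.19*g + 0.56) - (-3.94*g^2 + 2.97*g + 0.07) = 6.6*g^2 - 5.16*g + 0.49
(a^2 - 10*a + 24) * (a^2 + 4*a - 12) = a^4 - 6*a^3 - 28*a^2 + 216*a - 288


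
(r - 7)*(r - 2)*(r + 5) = r^3 - 4*r^2 - 31*r + 70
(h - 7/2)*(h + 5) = h^2 + 3*h/2 - 35/2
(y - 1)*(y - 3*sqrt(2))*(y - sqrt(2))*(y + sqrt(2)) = y^4 - 3*sqrt(2)*y^3 - y^3 - 2*y^2 + 3*sqrt(2)*y^2 + 2*y + 6*sqrt(2)*y - 6*sqrt(2)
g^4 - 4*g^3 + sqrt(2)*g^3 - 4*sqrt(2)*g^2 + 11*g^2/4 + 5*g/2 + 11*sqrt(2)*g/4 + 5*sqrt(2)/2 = (g - 5/2)*(g - 2)*(g + 1/2)*(g + sqrt(2))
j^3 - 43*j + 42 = (j - 6)*(j - 1)*(j + 7)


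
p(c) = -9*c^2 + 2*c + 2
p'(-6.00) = 110.00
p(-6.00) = -334.00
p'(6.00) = -106.00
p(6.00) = -310.00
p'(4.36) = -76.48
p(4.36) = -160.37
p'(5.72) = -100.96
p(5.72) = -281.03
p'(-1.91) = 36.38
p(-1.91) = -34.65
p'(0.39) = -5.02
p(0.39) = 1.41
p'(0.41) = -5.38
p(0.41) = 1.31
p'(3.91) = -68.38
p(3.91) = -127.77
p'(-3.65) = 67.70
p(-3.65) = -125.20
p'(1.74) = -29.32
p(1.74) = -21.77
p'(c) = 2 - 18*c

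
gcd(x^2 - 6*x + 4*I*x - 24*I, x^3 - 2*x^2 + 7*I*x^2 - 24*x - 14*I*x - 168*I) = x - 6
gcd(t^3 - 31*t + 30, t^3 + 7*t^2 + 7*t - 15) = t - 1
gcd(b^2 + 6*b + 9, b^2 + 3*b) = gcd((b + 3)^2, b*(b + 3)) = b + 3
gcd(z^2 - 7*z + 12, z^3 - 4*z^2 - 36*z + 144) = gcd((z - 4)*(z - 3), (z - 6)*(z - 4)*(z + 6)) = z - 4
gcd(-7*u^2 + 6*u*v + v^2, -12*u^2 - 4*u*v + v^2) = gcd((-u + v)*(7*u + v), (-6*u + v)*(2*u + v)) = 1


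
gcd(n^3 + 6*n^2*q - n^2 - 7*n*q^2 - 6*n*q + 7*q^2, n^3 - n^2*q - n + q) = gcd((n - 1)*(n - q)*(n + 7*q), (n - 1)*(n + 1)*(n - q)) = -n^2 + n*q + n - q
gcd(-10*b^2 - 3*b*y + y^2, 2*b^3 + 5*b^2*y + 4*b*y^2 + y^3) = 2*b + y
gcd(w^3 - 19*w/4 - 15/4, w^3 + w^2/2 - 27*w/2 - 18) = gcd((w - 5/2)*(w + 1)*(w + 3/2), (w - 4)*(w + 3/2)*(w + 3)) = w + 3/2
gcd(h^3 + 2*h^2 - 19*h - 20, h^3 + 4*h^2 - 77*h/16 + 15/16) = h + 5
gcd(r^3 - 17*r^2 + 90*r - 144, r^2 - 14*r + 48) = r^2 - 14*r + 48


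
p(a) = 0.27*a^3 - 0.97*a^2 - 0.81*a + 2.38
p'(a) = 0.81*a^2 - 1.94*a - 0.81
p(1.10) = 0.67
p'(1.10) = -1.96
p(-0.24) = 2.51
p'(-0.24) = -0.30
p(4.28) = 2.31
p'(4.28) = 5.72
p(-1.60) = 0.09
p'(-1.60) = 4.37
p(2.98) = -1.50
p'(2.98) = 0.60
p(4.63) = 4.63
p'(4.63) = 7.57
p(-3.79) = -23.18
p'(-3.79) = 18.18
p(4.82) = 6.18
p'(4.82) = 8.66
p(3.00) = -1.49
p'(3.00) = 0.66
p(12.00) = 319.54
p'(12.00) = 92.55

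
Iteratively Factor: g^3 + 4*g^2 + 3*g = (g)*(g^2 + 4*g + 3) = g*(g + 3)*(g + 1)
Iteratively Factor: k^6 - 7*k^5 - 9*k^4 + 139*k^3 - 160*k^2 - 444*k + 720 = (k - 2)*(k^5 - 5*k^4 - 19*k^3 + 101*k^2 + 42*k - 360) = (k - 3)*(k - 2)*(k^4 - 2*k^3 - 25*k^2 + 26*k + 120) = (k - 3)*(k - 2)*(k + 4)*(k^3 - 6*k^2 - k + 30) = (k - 5)*(k - 3)*(k - 2)*(k + 4)*(k^2 - k - 6) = (k - 5)*(k - 3)^2*(k - 2)*(k + 4)*(k + 2)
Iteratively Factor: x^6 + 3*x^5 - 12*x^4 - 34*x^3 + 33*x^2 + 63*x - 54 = (x + 3)*(x^5 - 12*x^3 + 2*x^2 + 27*x - 18) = (x - 3)*(x + 3)*(x^4 + 3*x^3 - 3*x^2 - 7*x + 6) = (x - 3)*(x - 1)*(x + 3)*(x^3 + 4*x^2 + x - 6) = (x - 3)*(x - 1)*(x + 3)^2*(x^2 + x - 2) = (x - 3)*(x - 1)^2*(x + 3)^2*(x + 2)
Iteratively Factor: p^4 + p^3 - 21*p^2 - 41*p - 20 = (p + 1)*(p^3 - 21*p - 20) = (p - 5)*(p + 1)*(p^2 + 5*p + 4) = (p - 5)*(p + 1)^2*(p + 4)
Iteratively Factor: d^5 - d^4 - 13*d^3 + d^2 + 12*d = (d - 4)*(d^4 + 3*d^3 - d^2 - 3*d) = d*(d - 4)*(d^3 + 3*d^2 - d - 3) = d*(d - 4)*(d - 1)*(d^2 + 4*d + 3) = d*(d - 4)*(d - 1)*(d + 3)*(d + 1)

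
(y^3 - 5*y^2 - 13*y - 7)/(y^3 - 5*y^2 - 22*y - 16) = (y^2 - 6*y - 7)/(y^2 - 6*y - 16)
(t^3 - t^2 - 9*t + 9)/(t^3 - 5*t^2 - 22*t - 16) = (-t^3 + t^2 + 9*t - 9)/(-t^3 + 5*t^2 + 22*t + 16)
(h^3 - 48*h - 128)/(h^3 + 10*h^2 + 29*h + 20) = (h^2 - 4*h - 32)/(h^2 + 6*h + 5)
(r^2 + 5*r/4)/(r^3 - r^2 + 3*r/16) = 4*(4*r + 5)/(16*r^2 - 16*r + 3)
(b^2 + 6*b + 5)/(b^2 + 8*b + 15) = (b + 1)/(b + 3)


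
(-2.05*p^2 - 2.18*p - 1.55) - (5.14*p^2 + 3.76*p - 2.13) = -7.19*p^2 - 5.94*p + 0.58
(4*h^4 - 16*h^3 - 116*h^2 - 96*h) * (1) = 4*h^4 - 16*h^3 - 116*h^2 - 96*h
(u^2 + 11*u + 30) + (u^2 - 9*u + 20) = 2*u^2 + 2*u + 50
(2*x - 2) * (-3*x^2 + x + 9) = -6*x^3 + 8*x^2 + 16*x - 18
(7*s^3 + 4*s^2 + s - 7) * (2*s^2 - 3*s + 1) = 14*s^5 - 13*s^4 - 3*s^3 - 13*s^2 + 22*s - 7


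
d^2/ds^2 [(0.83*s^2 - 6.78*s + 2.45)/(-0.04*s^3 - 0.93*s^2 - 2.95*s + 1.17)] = (-0.002656*s^6 + 0.0650879999999998*s^5 + 2.053896*s^4 + 12.680118*s^3 - 16.05972*s^2 + 3.24649799999999*s - 3.443974)/(6.4e-5*s^9 + 0.004464*s^8 + 0.117948*s^7 + 1.457181*s^6 + 8.437521*s^5 + 20.415816*s^4 + 6.57727300000001*s^3 - 26.726544*s^2 + 12.114765*s - 1.601613)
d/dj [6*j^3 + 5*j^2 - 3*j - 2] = 18*j^2 + 10*j - 3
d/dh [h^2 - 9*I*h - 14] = 2*h - 9*I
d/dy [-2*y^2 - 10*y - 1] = -4*y - 10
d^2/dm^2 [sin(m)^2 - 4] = 2*cos(2*m)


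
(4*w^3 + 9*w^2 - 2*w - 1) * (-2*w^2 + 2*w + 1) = -8*w^5 - 10*w^4 + 26*w^3 + 7*w^2 - 4*w - 1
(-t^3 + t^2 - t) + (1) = -t^3 + t^2 - t + 1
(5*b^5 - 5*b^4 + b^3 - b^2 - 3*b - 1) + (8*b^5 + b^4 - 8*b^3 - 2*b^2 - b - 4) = 13*b^5 - 4*b^4 - 7*b^3 - 3*b^2 - 4*b - 5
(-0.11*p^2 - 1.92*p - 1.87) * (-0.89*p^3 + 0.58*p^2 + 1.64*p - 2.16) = 0.0979*p^5 + 1.645*p^4 + 0.3703*p^3 - 3.9958*p^2 + 1.0804*p + 4.0392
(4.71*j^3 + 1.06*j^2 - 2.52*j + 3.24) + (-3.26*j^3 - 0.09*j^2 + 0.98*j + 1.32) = 1.45*j^3 + 0.97*j^2 - 1.54*j + 4.56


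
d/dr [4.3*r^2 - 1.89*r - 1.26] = 8.6*r - 1.89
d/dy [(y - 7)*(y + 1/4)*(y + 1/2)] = 3*y^2 - 25*y/2 - 41/8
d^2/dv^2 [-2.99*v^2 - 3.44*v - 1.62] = -5.98000000000000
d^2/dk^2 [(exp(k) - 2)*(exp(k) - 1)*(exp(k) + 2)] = (9*exp(2*k) - 4*exp(k) - 4)*exp(k)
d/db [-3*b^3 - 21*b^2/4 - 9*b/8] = -9*b^2 - 21*b/2 - 9/8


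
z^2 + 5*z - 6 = (z - 1)*(z + 6)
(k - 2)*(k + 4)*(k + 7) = k^3 + 9*k^2 + 6*k - 56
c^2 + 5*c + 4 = (c + 1)*(c + 4)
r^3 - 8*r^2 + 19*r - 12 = (r - 4)*(r - 3)*(r - 1)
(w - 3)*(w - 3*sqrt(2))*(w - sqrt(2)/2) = w^3 - 7*sqrt(2)*w^2/2 - 3*w^2 + 3*w + 21*sqrt(2)*w/2 - 9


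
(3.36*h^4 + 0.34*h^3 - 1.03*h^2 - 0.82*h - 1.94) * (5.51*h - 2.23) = 18.5136*h^5 - 5.6194*h^4 - 6.4335*h^3 - 2.2213*h^2 - 8.8608*h + 4.3262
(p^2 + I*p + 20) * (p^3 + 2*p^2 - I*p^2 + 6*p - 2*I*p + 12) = p^5 + 2*p^4 + 27*p^3 + 54*p^2 - 14*I*p^2 + 120*p - 28*I*p + 240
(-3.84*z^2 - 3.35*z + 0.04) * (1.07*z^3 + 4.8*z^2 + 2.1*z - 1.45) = -4.1088*z^5 - 22.0165*z^4 - 24.1012*z^3 - 1.275*z^2 + 4.9415*z - 0.058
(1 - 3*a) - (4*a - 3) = 4 - 7*a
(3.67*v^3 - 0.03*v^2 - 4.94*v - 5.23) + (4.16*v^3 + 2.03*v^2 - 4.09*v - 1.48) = 7.83*v^3 + 2.0*v^2 - 9.03*v - 6.71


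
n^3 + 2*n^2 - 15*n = n*(n - 3)*(n + 5)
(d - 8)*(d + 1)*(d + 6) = d^3 - d^2 - 50*d - 48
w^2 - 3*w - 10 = (w - 5)*(w + 2)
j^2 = j^2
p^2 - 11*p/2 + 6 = (p - 4)*(p - 3/2)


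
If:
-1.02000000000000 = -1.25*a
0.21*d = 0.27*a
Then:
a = 0.82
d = 1.05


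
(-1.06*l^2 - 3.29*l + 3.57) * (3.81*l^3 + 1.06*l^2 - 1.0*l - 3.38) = -4.0386*l^5 - 13.6585*l^4 + 11.1743*l^3 + 10.657*l^2 + 7.5502*l - 12.0666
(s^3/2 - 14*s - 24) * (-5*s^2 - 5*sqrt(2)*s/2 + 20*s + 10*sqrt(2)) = -5*s^5/2 - 5*sqrt(2)*s^4/4 + 10*s^4 + 5*sqrt(2)*s^3 + 70*s^3 - 160*s^2 + 35*sqrt(2)*s^2 - 480*s - 80*sqrt(2)*s - 240*sqrt(2)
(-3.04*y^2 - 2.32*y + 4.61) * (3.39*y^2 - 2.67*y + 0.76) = -10.3056*y^4 + 0.252*y^3 + 19.5119*y^2 - 14.0719*y + 3.5036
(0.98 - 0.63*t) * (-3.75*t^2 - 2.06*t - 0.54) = 2.3625*t^3 - 2.3772*t^2 - 1.6786*t - 0.5292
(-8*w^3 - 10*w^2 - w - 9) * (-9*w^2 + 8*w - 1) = 72*w^5 + 26*w^4 - 63*w^3 + 83*w^2 - 71*w + 9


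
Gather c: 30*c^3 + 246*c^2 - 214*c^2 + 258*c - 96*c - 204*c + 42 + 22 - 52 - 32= 30*c^3 + 32*c^2 - 42*c - 20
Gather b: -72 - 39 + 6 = -105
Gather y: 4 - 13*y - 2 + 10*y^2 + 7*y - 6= 10*y^2 - 6*y - 4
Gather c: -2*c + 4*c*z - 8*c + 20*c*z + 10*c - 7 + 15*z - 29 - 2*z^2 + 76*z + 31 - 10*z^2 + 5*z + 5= 24*c*z - 12*z^2 + 96*z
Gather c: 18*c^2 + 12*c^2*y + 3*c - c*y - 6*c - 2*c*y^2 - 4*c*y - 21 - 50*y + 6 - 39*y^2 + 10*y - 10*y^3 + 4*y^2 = c^2*(12*y + 18) + c*(-2*y^2 - 5*y - 3) - 10*y^3 - 35*y^2 - 40*y - 15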